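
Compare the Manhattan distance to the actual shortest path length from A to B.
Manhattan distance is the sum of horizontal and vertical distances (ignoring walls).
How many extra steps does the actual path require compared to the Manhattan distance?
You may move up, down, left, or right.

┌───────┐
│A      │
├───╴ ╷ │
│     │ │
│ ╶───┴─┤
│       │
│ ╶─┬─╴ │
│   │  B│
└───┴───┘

Manhattan distance: |3 - 0| + |3 - 0| = 6
Actual path length: 10
Extra steps: 10 - 6 = 4

Solution:

┌───────┐
│A → ↓  │
├───╴ ╷ │
│↓ ← ↲│ │
│ ╶───┴─┤
│↳ → → ↓│
│ ╶─┬─╴ │
│   │  B│
└───┴───┘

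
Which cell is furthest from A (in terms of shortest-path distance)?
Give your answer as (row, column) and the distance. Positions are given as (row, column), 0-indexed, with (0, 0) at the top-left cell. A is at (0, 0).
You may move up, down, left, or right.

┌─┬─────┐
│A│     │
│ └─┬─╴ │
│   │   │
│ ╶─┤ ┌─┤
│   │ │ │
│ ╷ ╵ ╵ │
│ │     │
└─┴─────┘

Computing BFS distances from A to all cells:
Furthest cell: (0, 1)
Distance: 11 steps

Path from A to the furthest cell:

┌─┬─────┐
│A│B ← ↰│
│ └─┬─╴ │
│↓  │↱ ↑│
│ ╶─┤ ┌─┤
│↳ ↓│↑│ │
│ ╷ ╵ ╵ │
│ │↳ ↑  │
└─┴─────┘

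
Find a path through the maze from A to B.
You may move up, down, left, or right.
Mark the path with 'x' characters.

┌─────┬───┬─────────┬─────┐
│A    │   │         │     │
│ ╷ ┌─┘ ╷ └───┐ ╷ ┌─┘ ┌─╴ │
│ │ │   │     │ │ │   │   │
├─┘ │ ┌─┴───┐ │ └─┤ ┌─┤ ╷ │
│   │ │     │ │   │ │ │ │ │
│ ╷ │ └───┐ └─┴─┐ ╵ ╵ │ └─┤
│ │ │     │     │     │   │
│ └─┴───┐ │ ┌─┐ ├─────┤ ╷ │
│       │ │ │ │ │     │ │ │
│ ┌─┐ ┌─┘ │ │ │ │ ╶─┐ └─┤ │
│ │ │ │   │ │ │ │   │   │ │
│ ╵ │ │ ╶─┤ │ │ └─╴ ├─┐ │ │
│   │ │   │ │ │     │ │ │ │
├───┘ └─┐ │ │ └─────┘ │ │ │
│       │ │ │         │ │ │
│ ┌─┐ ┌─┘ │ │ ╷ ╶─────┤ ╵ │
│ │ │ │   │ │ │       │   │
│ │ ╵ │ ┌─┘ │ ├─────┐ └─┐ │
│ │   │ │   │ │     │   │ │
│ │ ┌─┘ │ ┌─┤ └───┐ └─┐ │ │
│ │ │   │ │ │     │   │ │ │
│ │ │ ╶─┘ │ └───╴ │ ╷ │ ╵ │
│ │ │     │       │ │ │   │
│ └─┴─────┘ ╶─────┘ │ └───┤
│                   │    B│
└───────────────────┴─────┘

Finding the shortest path through the maze:
Path length: 34 steps
Directions: right → down → down → left → down → down → right → right → down → down → down → left → left → down → down → down → down → down → right → right → right → right → right → right → right → right → right → up → up → right → down → down → right → right

Solution:

┌─────┬───┬─────────┬─────┐
│A x  │   │         │     │
│ ╷ ┌─┘ ╷ └───┐ ╷ ┌─┘ ┌─╴ │
│ │x│   │     │ │ │   │   │
├─┘ │ ┌─┴───┐ │ └─┤ ┌─┤ ╷ │
│x x│ │     │ │   │ │ │ │ │
│ ╷ │ └───┐ └─┴─┐ ╵ ╵ │ └─┤
│x│ │     │     │     │   │
│ └─┴───┐ │ ┌─┐ ├─────┤ ╷ │
│x x x  │ │ │ │ │     │ │ │
│ ┌─┐ ┌─┘ │ │ │ │ ╶─┐ └─┤ │
│ │ │x│   │ │ │ │   │   │ │
│ ╵ │ │ ╶─┤ │ │ └─╴ ├─┐ │ │
│   │x│   │ │ │     │ │ │ │
├───┘ └─┐ │ │ └─────┘ │ │ │
│x x x  │ │ │         │ │ │
│ ┌─┐ ┌─┘ │ │ ╷ ╶─────┤ ╵ │
│x│ │ │   │ │ │       │   │
│ │ ╵ │ ┌─┘ │ ├─────┐ └─┐ │
│x│   │ │   │ │     │   │ │
│ │ ┌─┘ │ ┌─┤ └───┐ └─┐ │ │
│x│ │   │ │ │     │x x│ │ │
│ │ │ ╶─┘ │ └───╴ │ ╷ │ ╵ │
│x│ │     │       │x│x│   │
│ └─┴─────┘ ╶─────┘ │ └───┤
│x x x x x x x x x x│x x B│
└───────────────────┴─────┘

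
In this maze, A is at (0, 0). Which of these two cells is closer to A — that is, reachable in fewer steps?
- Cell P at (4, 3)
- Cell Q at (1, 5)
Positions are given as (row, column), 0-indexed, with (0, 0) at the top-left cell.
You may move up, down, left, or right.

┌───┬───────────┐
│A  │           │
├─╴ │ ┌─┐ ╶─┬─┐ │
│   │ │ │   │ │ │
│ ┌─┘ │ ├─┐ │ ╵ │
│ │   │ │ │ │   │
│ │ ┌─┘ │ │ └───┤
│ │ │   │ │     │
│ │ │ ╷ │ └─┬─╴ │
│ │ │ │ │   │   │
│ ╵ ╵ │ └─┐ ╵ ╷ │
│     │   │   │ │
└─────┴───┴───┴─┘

Shortest path A → P at (4, 3): 13 steps
Shortest path A → Q at (1, 5): 18 steps

P is closer (13 steps vs 18 steps).

Path to P:

┌───┬───────────┐
│A ↓│           │
├─╴ │ ┌─┐ ╶─┬─┐ │
│↓ ↲│ │ │   │ │ │
│ ┌─┘ │ ├─┐ │ ╵ │
│↓│   │ │ │ │   │
│ │ ┌─┘ │ │ └───┤
│↓│ │↱ ↓│ │     │
│ │ │ ╷ │ └─┬─╴ │
│↓│ │↑│P│   │   │
│ ╵ ╵ │ └─┐ ╵ ╷ │
│↳ → ↑│   │   │ │
└─────┴───┴───┴─┘

Path to Q:

┌───┬───────────┐
│A ↓│↱ → ↓      │
├─╴ │ ┌─┐ ╶─┬─┐ │
│↓ ↲│↑│ │↳ Q│ │ │
│ ┌─┘ │ ├─┐ │ ╵ │
│↓│↱ ↑│ │ │ │   │
│ │ ┌─┘ │ │ └───┤
│↓│↑│   │ │     │
│ │ │ ╷ │ └─┬─╴ │
│↓│↑│ │ │   │   │
│ ╵ ╵ │ └─┐ ╵ ╷ │
│↳ ↑  │   │   │ │
└─────┴───┴───┴─┘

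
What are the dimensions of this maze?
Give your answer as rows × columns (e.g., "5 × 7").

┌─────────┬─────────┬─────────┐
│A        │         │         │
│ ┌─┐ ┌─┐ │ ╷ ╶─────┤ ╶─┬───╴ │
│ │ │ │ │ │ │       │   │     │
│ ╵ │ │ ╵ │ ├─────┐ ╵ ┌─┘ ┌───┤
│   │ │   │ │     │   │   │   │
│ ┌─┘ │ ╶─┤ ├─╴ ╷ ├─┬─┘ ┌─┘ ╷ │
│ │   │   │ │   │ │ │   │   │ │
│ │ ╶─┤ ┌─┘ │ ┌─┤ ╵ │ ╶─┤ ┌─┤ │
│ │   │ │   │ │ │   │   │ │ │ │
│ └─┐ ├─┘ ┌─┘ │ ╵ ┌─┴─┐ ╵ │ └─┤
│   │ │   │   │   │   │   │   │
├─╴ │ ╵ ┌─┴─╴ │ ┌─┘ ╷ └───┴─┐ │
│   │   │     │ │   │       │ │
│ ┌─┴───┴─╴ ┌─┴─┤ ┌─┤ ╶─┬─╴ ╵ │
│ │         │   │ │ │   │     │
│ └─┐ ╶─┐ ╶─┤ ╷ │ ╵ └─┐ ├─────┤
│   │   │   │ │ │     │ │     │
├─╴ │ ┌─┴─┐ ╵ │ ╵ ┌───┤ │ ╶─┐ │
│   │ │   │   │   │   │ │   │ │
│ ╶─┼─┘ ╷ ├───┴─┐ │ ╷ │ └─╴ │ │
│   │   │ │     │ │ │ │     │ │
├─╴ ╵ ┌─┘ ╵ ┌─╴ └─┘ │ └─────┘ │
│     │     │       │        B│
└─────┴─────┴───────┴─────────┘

Counting the maze dimensions:
Rows (vertical): 12
Columns (horizontal): 15
Dimensions: 12 × 15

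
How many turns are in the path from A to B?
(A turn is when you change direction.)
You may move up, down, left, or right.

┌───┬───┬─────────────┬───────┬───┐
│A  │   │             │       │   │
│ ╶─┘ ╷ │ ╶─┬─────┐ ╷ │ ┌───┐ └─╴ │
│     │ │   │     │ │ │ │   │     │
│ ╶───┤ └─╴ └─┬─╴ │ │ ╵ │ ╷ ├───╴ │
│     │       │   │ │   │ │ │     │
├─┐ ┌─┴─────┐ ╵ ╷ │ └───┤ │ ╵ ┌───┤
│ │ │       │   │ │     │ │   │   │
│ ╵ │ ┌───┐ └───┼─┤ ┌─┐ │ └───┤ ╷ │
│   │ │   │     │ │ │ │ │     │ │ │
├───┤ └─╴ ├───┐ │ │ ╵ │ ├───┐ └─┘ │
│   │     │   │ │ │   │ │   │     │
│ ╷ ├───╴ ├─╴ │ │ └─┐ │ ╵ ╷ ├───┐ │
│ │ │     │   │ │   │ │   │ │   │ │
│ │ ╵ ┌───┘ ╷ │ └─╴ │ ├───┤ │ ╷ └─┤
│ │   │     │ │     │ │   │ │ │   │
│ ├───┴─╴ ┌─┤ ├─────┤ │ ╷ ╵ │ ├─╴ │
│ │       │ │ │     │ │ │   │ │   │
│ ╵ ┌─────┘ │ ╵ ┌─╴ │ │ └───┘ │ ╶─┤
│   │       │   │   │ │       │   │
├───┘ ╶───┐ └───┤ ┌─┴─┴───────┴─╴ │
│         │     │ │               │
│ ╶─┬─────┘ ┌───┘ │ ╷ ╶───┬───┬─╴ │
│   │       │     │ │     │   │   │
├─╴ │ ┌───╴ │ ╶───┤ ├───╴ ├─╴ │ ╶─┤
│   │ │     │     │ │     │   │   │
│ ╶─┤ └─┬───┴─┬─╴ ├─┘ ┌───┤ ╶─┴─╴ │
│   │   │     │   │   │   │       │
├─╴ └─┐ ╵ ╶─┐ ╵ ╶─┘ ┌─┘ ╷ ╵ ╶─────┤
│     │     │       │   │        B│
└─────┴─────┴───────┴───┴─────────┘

Directions: down, right, right, up, right, down, down, right, right, up, left, up, right, right, right, right, right, down, down, down, right, right, down, down, down, right, up, right, down, down, down, left, up, left, down, down, right, right, right, up, up, up, right, down, right, down, left, down, right, down, down, left, down, right, down, left, left, left, down, right, right, right
Number of turns: 37

Solution:

┌───┬───┬─────────────┬───────┬───┐
│A  │↱ ↓│↱ → → → → ↓  │       │   │
│ ╶─┘ ╷ │ ╶─┬─────┐ ╷ │ ┌───┐ └─╴ │
│↳ → ↑│↓│↑ ↰│     │↓│ │ │   │     │
│ ╶───┤ └─╴ └─┬─╴ │ │ ╵ │ ╷ ├───╴ │
│     │↳ → ↑  │   │↓│   │ │ │     │
├─┐ ┌─┴─────┐ ╵ ╷ │ └───┤ │ ╵ ┌───┤
│ │ │       │   │ │↳ → ↓│ │   │   │
│ ╵ │ ┌───┐ └───┼─┤ ┌─┐ │ └───┤ ╷ │
│   │ │   │     │ │ │ │↓│     │ │ │
├───┤ └─╴ ├───┐ │ │ ╵ │ ├───┐ └─┘ │
│   │     │   │ │ │   │↓│↱ ↓│     │
│ ╷ ├───╴ ├─╴ │ │ └─┐ │ ╵ ╷ ├───┐ │
│ │ │     │   │ │   │ │↳ ↑│↓│↱ ↓│ │
│ │ ╵ ┌───┘ ╷ │ └─╴ │ ├───┤ │ ╷ └─┤
│ │   │     │ │     │ │↓ ↰│↓│↑│↳ ↓│
│ ├───┴─╴ ┌─┤ ├─────┤ │ ╷ ╵ │ ├─╴ │
│ │       │ │ │     │ │↓│↑ ↲│↑│↓ ↲│
│ ╵ ┌─────┘ │ ╵ ┌─╴ │ │ └───┘ │ ╶─┤
│   │       │   │   │ │↳ → → ↑│↳ ↓│
├───┘ ╶───┐ └───┤ ┌─┴─┴───────┴─╴ │
│         │     │ │              ↓│
│ ╶─┬─────┘ ┌───┘ │ ╷ ╶───┬───┬─╴ │
│   │       │     │ │     │   │↓ ↲│
├─╴ │ ┌───╴ │ ╶───┤ ├───╴ ├─╴ │ ╶─┤
│   │ │     │     │ │     │   │↳ ↓│
│ ╶─┤ └─┬───┴─┬─╴ ├─┘ ┌───┤ ╶─┴─╴ │
│   │   │     │   │   │   │↓ ← ← ↲│
├─╴ └─┐ ╵ ╶─┐ ╵ ╶─┘ ┌─┘ ╷ ╵ ╶─────┤
│     │     │       │   │  ↳ → → B│
└─────┴─────┴───────┴───┴─────────┘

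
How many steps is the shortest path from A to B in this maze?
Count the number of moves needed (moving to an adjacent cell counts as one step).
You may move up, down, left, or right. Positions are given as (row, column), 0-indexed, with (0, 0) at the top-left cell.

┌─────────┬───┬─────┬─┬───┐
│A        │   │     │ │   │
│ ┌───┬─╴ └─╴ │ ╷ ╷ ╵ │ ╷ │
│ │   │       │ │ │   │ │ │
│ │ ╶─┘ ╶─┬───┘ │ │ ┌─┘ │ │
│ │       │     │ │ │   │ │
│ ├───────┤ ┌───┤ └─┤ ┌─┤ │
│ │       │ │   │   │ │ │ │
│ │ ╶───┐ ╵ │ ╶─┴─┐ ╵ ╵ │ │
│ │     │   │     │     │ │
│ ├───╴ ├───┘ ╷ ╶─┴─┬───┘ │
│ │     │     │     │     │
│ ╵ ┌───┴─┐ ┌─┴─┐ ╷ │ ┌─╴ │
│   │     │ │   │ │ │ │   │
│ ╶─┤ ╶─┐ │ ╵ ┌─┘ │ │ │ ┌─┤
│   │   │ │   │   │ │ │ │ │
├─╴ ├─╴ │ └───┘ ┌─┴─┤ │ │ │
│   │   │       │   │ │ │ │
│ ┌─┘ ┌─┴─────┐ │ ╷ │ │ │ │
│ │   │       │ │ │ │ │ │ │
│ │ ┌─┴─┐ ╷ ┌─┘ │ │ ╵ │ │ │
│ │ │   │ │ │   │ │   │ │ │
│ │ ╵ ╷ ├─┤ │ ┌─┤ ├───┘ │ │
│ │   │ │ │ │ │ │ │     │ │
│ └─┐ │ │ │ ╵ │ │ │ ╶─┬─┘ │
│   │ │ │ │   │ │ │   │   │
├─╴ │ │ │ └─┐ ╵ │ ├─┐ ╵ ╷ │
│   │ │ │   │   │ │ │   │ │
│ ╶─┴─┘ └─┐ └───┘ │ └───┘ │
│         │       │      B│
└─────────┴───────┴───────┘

Using BFS to find shortest path:
Start: (0, 0), End: (14, 12)
Path found:
(0,0) → (1,0) → (2,0) → (3,0) → (4,0) → (5,0) → (6,0) → (6,1) → (5,1) → (5,2) → (5,3) → (4,3) → (4,2) → (4,1) → (3,1) → (3,2) → (3,3) → (3,4) → (4,4) → (4,5) → (3,5) → (2,5) → (2,6) → (2,7) → (1,7) → (0,7) → (0,8) → (1,8) → (2,8) → (3,8) → (3,9) → (4,9) → (4,10) → (3,10) → (2,10) → (2,11) → (1,11) → (0,11) → (0,12) → (1,12) → (2,12) → (3,12) → (4,12) → (5,12) → (6,12) → (6,11) → (7,11) → (8,11) → (9,11) → (10,11) → (11,11) → (11,10) → (11,9) → (12,9) → (12,10) → (13,10) → (13,11) → (12,11) → (12,12) → (13,12) → (14,12)
Number of steps: 60

Solution:

┌─────────┬───┬─────┬─┬───┐
│A        │   │↱ ↓  │ │↱ ↓│
│ ┌───┬─╴ └─╴ │ ╷ ╷ ╵ │ ╷ │
│↓│   │       │↑│↓│   │↑│↓│
│ │ ╶─┘ ╶─┬───┘ │ │ ┌─┘ │ │
│↓│       │↱ → ↑│↓│ │↱ ↑│↓│
│ ├───────┤ ┌───┤ └─┤ ┌─┤ │
│↓│↱ → → ↓│↑│   │↳ ↓│↑│ │↓│
│ │ ╶───┐ ╵ │ ╶─┴─┐ ╵ ╵ │ │
│↓│↑ ← ↰│↳ ↑│     │↳ ↑  │↓│
│ ├───╴ ├───┘ ╷ ╶─┴─┬───┘ │
│↓│↱ → ↑│     │     │    ↓│
│ ╵ ┌───┴─┐ ┌─┴─┐ ╷ │ ┌─╴ │
│↳ ↑│     │ │   │ │ │ │↓ ↲│
│ ╶─┤ ╶─┐ │ ╵ ┌─┘ │ │ │ ┌─┤
│   │   │ │   │   │ │ │↓│ │
├─╴ ├─╴ │ └───┘ ┌─┴─┤ │ │ │
│   │   │       │   │ │↓│ │
│ ┌─┘ ┌─┴─────┐ │ ╷ │ │ │ │
│ │   │       │ │ │ │ │↓│ │
│ │ ┌─┴─┐ ╷ ┌─┘ │ │ ╵ │ │ │
│ │ │   │ │ │   │ │   │↓│ │
│ │ ╵ ╷ ├─┤ │ ┌─┤ ├───┘ │ │
│ │   │ │ │ │ │ │ │↓ ← ↲│ │
│ └─┐ │ │ │ ╵ │ │ │ ╶─┬─┘ │
│   │ │ │ │   │ │ │↳ ↓│↱ ↓│
├─╴ │ │ │ └─┐ ╵ │ ├─┐ ╵ ╷ │
│   │ │ │   │   │ │ │↳ ↑│↓│
│ ╶─┴─┘ └─┐ └───┘ │ └───┘ │
│         │       │      B│
└─────────┴───────┴───────┘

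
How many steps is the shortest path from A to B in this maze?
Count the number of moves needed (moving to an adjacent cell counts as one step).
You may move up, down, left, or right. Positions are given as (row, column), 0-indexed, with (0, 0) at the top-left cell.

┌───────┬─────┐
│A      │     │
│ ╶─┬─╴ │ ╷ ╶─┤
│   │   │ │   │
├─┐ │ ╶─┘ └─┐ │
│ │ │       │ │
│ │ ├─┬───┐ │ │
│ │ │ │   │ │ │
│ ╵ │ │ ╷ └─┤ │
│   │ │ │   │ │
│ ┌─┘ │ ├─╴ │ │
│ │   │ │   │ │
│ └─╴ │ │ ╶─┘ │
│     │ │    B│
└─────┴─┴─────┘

Using BFS to find shortest path:
Start: (0, 0), End: (6, 6)
Path found:
(0,0) → (0,1) → (0,2) → (0,3) → (1,3) → (1,2) → (2,2) → (2,3) → (2,4) → (1,4) → (0,4) → (0,5) → (1,5) → (1,6) → (2,6) → (3,6) → (4,6) → (5,6) → (6,6)
Number of steps: 18

Solution:

┌───────┬─────┐
│A → → ↓│↱ ↓  │
│ ╶─┬─╴ │ ╷ ╶─┤
│   │↓ ↲│↑│↳ ↓│
├─┐ │ ╶─┘ └─┐ │
│ │ │↳ → ↑  │↓│
│ │ ├─┬───┐ │ │
│ │ │ │   │ │↓│
│ ╵ │ │ ╷ └─┤ │
│   │ │ │   │↓│
│ ┌─┘ │ ├─╴ │ │
│ │   │ │   │↓│
│ └─╴ │ │ ╶─┘ │
│     │ │    B│
└─────┴─┴─────┘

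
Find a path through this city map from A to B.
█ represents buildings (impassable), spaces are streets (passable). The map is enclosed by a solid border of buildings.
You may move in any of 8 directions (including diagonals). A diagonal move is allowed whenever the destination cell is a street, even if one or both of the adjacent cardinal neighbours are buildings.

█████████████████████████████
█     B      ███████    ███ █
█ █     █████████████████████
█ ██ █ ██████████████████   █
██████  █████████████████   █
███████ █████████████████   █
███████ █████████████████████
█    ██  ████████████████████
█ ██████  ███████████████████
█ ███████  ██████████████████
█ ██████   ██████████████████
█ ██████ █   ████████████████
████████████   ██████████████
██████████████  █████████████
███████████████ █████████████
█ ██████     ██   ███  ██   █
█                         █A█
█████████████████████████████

Finding the shortest path from A to B:
Movement: 8-directional
Path length: 26 steps
Directions: up-left → left → down-left → left → left → left → left → left → left → left → up-left → up-left → up-left → up-left → left → up-left → up-left → up → up-left → up-left → up-left → up → up → up-left → up → up

Solution:

█████████████████████████████
█     B      ███████    ███ █
█ █   ↑ █████████████████████
█ ██ █↑██████████████████   █
██████ ↖█████████████████   █
███████↑█████████████████   █
███████↑█████████████████████
█    ██ ↖████████████████████
█ ██████ ↖███████████████████
█ ███████ ↖██████████████████
█ ██████  ↑██████████████████
█ ██████ █ ↖ ████████████████
████████████↖← ██████████████
██████████████↖ █████████████
███████████████↖█████████████
█ ██████     ██ ↖ ███  ██↙← █
█                ↖←←←←←←← █A█
█████████████████████████████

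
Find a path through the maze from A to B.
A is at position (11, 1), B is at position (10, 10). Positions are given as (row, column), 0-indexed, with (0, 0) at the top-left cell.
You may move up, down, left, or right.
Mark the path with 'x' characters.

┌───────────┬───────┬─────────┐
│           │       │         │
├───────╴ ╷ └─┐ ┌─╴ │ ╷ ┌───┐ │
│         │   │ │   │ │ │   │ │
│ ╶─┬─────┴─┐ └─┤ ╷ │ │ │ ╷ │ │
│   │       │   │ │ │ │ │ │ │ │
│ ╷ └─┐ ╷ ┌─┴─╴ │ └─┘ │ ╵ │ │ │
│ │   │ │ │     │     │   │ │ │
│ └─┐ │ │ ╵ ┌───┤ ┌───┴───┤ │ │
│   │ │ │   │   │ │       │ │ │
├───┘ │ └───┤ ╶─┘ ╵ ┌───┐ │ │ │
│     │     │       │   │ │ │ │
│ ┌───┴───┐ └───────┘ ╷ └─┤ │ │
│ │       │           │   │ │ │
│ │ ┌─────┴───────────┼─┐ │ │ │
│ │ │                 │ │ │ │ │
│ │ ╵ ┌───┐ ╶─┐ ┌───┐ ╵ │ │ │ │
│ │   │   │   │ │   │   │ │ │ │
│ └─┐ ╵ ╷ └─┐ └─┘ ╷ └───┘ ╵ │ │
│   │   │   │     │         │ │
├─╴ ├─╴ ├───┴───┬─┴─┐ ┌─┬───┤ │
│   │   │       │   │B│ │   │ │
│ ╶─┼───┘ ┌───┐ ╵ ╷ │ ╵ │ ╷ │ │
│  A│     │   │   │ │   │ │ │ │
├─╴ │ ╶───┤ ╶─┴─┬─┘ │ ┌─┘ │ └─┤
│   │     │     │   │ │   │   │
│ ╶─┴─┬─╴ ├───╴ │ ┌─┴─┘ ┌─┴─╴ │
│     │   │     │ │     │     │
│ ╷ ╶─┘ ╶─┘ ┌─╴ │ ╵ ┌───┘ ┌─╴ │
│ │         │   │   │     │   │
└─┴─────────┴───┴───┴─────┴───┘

Finding the shortest path from (11, 1) to (10, 10):
Path length: 56 steps
Directions: left → up → right → up → left → up → up → up → up → right → right → up → up → left → up → left → up → right → right → right → right → up → right → down → right → down → right → down → left → left → down → left → up → up → left → down → down → down → right → right → down → right → right → right → right → right → up → right → down → right → down → down → down → left → left → down

Solution:

┌───────────┬───────┬─────────┐
│        x x│       │         │
├───────╴ ╷ └─┐ ┌─╴ │ ╷ ┌───┐ │
│x x x x x│x x│ │   │ │ │   │ │
│ ╶─┬─────┴─┐ └─┤ ╷ │ │ │ ╷ │ │
│x x│  x x  │x x│ │ │ │ │ │ │ │
│ ╷ └─┐ ╷ ┌─┴─╴ │ └─┘ │ ╵ │ │ │
│ │x x│x│x│x x x│     │   │ │ │
│ └─┐ │ │ ╵ ┌───┤ ┌───┴───┤ │ │
│   │x│x│x x│   │ │       │ │ │
├───┘ │ └───┤ ╶─┘ ╵ ┌───┐ │ │ │
│x x x│x x x│       │x x│ │ │ │
│ ┌───┴───┐ └───────┘ ╷ └─┤ │ │
│x│       │x x x x x x│x x│ │ │
│ │ ┌─────┴───────────┼─┐ │ │ │
│x│ │                 │ │x│ │ │
│ │ ╵ ┌───┐ ╶─┐ ┌───┐ ╵ │ │ │ │
│x│   │   │   │ │   │   │x│ │ │
│ └─┐ ╵ ╷ └─┐ └─┘ ╷ └───┘ ╵ │ │
│x x│   │   │     │  x x x  │ │
├─╴ ├─╴ ├───┴───┬─┴─┐ ┌─┬───┤ │
│x x│   │       │   │B│ │   │ │
│ ╶─┼───┘ ┌───┐ ╵ ╷ │ ╵ │ ╷ │ │
│x A│     │   │   │ │   │ │ │ │
├─╴ │ ╶───┤ ╶─┴─┬─┘ │ ┌─┘ │ └─┤
│   │     │     │   │ │   │   │
│ ╶─┴─┬─╴ ├───╴ │ ┌─┴─┘ ┌─┴─╴ │
│     │   │     │ │     │     │
│ ╷ ╶─┘ ╶─┘ ┌─╴ │ ╵ ┌───┘ ┌─╴ │
│ │         │   │   │     │   │
└─┴─────────┴───┴───┴─────┴───┘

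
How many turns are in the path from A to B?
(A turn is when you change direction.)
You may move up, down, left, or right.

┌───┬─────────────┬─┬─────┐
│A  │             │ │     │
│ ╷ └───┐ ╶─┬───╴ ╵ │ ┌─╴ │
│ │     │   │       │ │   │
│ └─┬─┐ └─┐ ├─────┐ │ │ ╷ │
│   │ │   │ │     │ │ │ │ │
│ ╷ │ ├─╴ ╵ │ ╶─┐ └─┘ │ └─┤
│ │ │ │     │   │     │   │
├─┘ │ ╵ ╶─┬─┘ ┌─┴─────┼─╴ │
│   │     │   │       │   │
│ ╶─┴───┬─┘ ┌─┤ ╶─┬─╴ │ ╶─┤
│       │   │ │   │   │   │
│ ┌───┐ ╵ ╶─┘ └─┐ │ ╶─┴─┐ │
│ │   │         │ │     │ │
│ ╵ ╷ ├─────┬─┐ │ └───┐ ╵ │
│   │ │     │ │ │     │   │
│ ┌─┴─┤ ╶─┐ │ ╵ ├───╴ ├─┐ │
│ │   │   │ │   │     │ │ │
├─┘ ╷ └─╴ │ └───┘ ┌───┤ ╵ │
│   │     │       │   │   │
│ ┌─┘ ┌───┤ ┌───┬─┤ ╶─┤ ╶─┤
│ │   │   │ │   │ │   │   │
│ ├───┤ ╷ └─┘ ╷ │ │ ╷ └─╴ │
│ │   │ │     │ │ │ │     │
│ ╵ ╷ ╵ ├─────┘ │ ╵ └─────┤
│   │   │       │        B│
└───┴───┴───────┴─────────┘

Directions: down, down, right, down, down, left, down, right, right, right, down, right, up, right, up, right, up, up, right, right, down, right, right, up, up, up, right, right, down, left, down, down, right, down, left, down, right, down, down, down, down, left, down, right, down, left, left, up, left, down, down, right, right, right
Number of turns: 35

Solution:

┌───┬─────────────┬─┬─────┐
│A  │             │ │↱ → ↓│
│ ╷ └───┐ ╶─┬───╴ ╵ │ ┌─╴ │
│↓│     │   │       │↑│↓ ↲│
│ └─┬─┐ └─┐ ├─────┐ │ │ ╷ │
│↳ ↓│ │   │ │↱ → ↓│ │↑│↓│ │
│ ╷ │ ├─╴ ╵ │ ╶─┐ └─┘ │ └─┤
│ │↓│ │     │↑  │↳ → ↑│↳ ↓│
├─┘ │ ╵ ╶─┬─┘ ┌─┴─────┼─╴ │
│↓ ↲│     │↱ ↑│       │↓ ↲│
│ ╶─┴───┬─┘ ┌─┤ ╶─┬─╴ │ ╶─┤
│↳ → → ↓│↱ ↑│ │   │   │↳ ↓│
│ ┌───┐ ╵ ╶─┘ └─┐ │ ╶─┴─┐ │
│ │   │↳ ↑      │ │     │↓│
│ ╵ ╷ ├─────┬─┐ │ └───┐ ╵ │
│   │ │     │ │ │     │  ↓│
│ ┌─┴─┤ ╶─┐ │ ╵ ├───╴ ├─┐ │
│ │   │   │ │   │     │ │↓│
├─┘ ╷ └─╴ │ └───┘ ┌───┤ ╵ │
│   │     │       │   │↓ ↲│
│ ┌─┘ ┌───┤ ┌───┬─┤ ╶─┤ ╶─┤
│ │   │   │ │   │ │↓ ↰│↳ ↓│
│ ├───┤ ╷ └─┘ ╷ │ │ ╷ └─╴ │
│ │   │ │     │ │ │↓│↑ ← ↲│
│ ╵ ╷ ╵ ├─────┘ │ ╵ └─────┤
│   │   │       │  ↳ → → B│
└───┴───┴───────┴─────────┘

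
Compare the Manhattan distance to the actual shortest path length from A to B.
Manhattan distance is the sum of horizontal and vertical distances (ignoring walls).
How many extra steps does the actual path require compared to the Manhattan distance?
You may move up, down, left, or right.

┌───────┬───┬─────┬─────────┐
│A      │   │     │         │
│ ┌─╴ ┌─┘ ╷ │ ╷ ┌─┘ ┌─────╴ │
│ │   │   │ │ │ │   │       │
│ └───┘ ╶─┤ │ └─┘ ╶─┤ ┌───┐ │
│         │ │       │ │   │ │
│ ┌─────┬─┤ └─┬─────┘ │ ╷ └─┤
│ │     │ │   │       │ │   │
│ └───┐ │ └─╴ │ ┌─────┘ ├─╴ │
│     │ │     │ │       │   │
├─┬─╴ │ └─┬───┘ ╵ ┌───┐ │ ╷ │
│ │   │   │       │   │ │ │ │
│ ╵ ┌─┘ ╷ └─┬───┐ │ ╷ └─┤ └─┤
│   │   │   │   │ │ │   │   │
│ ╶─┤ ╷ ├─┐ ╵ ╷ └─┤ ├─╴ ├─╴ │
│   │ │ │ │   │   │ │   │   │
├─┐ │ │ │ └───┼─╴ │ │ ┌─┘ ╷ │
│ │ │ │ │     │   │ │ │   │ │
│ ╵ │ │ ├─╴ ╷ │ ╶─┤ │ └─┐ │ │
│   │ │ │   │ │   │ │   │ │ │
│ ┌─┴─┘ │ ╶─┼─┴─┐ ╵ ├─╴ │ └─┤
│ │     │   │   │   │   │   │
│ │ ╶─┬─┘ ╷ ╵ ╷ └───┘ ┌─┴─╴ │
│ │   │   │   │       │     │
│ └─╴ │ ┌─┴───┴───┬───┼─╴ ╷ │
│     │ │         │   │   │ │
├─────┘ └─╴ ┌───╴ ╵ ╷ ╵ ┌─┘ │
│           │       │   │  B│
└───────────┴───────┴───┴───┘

Manhattan distance: |13 - 0| + |13 - 0| = 26
Actual path length: 92
Extra steps: 92 - 26 = 66

Solution:

┌───────┬───┬─────┬─────────┐
│A      │   │     │         │
│ ┌─╴ ┌─┘ ╷ │ ╷ ┌─┘ ┌─────╴ │
│↓│   │   │ │ │ │   │       │
│ └───┘ ╶─┤ │ └─┘ ╶─┤ ┌───┐ │
│↓        │ │       │ │   │ │
│ ┌─────┬─┤ └─┬─────┘ │ ╷ └─┤
│↓│     │ │   │       │ │   │
│ └───┐ │ └─╴ │ ┌─────┘ ├─╴ │
│↳ → ↓│ │     │ │       │   │
├─┬─╴ │ └─┬───┘ ╵ ┌───┐ │ ╷ │
│ │↓ ↲│↱ ↓│       │↱ ↓│ │ │ │
│ ╵ ┌─┘ ╷ └─┬───┐ │ ╷ └─┤ └─┤
│↓ ↲│  ↑│↳ ↓│↱ ↓│ │↑│↳ ↓│   │
│ ╶─┤ ╷ ├─┐ ╵ ╷ └─┤ ├─╴ ├─╴ │
│↳ ↓│ │↑│ │↳ ↑│↳ ↓│↑│↓ ↲│   │
├─┐ │ │ │ └───┼─╴ │ │ ┌─┘ ╷ │
│ │↓│ │↑│     │↓ ↲│↑│↓│   │ │
│ ╵ │ │ ├─╴ ╷ │ ╶─┤ │ └─┐ │ │
│↓ ↲│ │↑│   │ │↳ ↓│↑│↳ ↓│ │ │
│ ┌─┴─┘ │ ╶─┼─┴─┐ ╵ ├─╴ │ └─┤
│↓│↱ → ↑│↓ ↰│↓ ↰│↳ ↑│↓ ↲│   │
│ │ ╶─┬─┘ ╷ ╵ ╷ └───┘ ┌─┴─╴ │
│↓│↑ ↰│↓ ↲│↑ ↲│↑ ← ← ↲│  ↱ ↓│
│ └─╴ │ ┌─┴───┴───┬───┼─╴ ╷ │
│↳ → ↑│↓│  ↱ → → ↓│↱ ↓│↱ ↑│↓│
├─────┘ └─╴ ┌───╴ ╵ ╷ ╵ ┌─┘ │
│      ↳ → ↑│    ↳ ↑│↳ ↑│  B│
└───────────┴───────┴───┴───┘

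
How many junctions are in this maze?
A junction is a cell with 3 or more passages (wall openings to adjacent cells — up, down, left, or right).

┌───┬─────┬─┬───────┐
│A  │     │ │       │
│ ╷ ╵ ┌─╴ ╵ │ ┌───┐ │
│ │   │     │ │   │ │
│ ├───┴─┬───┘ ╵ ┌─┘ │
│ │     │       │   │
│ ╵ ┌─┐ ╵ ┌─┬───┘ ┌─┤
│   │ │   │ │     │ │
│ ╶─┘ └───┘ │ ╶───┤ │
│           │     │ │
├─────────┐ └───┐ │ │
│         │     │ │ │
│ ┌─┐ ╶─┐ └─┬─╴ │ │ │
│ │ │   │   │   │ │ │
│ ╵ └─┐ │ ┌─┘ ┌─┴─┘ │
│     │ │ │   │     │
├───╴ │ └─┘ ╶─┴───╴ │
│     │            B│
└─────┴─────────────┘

Checking each cell for number of passages:

Junctions found (3+ passages):
  (1, 4): 3 passages
  (2, 6): 3 passages
  (3, 0): 3 passages
  (4, 2): 3 passages
  (4, 5): 3 passages
  (5, 2): 3 passages
  (6, 4): 3 passages
  (7, 1): 3 passages
  (7, 9): 3 passages
  (8, 5): 3 passages
Total junctions: 10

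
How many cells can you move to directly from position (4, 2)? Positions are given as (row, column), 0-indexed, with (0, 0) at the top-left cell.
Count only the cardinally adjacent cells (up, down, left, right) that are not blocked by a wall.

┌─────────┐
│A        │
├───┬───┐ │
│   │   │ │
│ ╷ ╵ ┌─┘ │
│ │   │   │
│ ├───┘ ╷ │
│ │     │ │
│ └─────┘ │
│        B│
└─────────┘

Checking passable neighbors of (4, 2):
Neighbors: (4, 1), (4, 3)
Count: 2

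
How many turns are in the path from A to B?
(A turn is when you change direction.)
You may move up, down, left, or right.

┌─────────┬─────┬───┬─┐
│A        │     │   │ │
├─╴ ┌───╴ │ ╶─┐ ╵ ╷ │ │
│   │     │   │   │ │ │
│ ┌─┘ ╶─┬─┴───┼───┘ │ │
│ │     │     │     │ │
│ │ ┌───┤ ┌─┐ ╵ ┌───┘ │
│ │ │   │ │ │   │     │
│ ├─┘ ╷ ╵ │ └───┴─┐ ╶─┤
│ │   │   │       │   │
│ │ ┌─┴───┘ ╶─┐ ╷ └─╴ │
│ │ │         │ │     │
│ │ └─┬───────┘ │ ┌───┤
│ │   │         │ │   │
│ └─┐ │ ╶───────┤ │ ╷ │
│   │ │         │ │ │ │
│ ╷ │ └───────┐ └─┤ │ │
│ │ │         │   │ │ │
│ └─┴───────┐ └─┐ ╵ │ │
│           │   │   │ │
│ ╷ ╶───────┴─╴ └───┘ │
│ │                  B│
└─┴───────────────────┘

Directions: right, down, left, down, down, down, down, down, down, down, down, right, down, right, right, right, right, right, right, right, right, right
Number of turns: 6

Solution:

┌─────────┬─────┬───┬─┐
│A ↓      │     │   │ │
├─╴ ┌───╴ │ ╶─┐ ╵ ╷ │ │
│↓ ↲│     │   │   │ │ │
│ ┌─┘ ╶─┬─┴───┼───┘ │ │
│↓│     │     │     │ │
│ │ ┌───┤ ┌─┐ ╵ ┌───┘ │
│↓│ │   │ │ │   │     │
│ ├─┘ ╷ ╵ │ └───┴─┐ ╶─┤
│↓│   │   │       │   │
│ │ ┌─┴───┘ ╶─┐ ╷ └─╴ │
│↓│ │         │ │     │
│ │ └─┬───────┘ │ ┌───┤
│↓│   │         │ │   │
│ └─┐ │ ╶───────┤ │ ╷ │
│↓  │ │         │ │ │ │
│ ╷ │ └───────┐ └─┤ │ │
│↓│ │         │   │ │ │
│ └─┴───────┐ └─┐ ╵ │ │
│↳ ↓        │   │   │ │
│ ╷ ╶───────┴─╴ └───┘ │
│ │↳ → → → → → → → → B│
└─┴───────────────────┘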